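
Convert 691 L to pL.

(no prefix) = 10^0, pico = 10^-12; factor is 10^12.
691 × 10^12 = 691000000000000

691000000000000 pL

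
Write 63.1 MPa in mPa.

63100000000 mPa

mega = 1e6, milli = 1e-3; factor is 1e9.
63.1 × 1e9 = 63100000000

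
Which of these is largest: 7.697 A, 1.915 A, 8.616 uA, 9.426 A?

7.697 A = 7.697 A
1.915 A = 1.915 A
8.616 uA = 0.000008616 A
9.426 A = 9.426 A

9.426 A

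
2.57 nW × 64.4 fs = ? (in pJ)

2.57 × 10^-9 × 64.4 × 10^-15 = 165.508 × 10^-24 J

0.000000000165508 pJ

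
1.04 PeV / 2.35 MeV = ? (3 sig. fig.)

443000000

(1.04e15) / (2.35e6) = 0.4426e9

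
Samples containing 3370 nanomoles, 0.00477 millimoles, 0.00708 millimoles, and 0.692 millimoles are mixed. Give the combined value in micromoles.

707.22 micromoles

In micromoles:
  3370 nanomoles = 3370 × 10⁻³ micromoles = 3.37
  0.00477 millimoles = 0.00477 × 10³ micromoles = 4.77
  0.00708 millimoles = 0.00708 × 10³ micromoles = 7.08
  0.692 millimoles = 0.692 × 10³ micromoles = 692
Sum: 3.37 + 4.77 + 7.08 + 692 = 707.22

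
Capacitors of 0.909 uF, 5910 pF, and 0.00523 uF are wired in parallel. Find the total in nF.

920.14 nF

In nF:
  0.909 uF = 0.909 × 10^3 nF = 909
  5910 pF = 5910 × 10^-3 nF = 5.91
  0.00523 uF = 0.00523 × 10^3 nF = 5.23
Sum: 909 + 5.91 + 5.23 = 920.14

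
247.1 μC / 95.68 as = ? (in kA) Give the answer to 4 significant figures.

(247.1 × 10⁻⁶) / (95.68 × 10⁻¹⁸) = 2.58257 × 10¹² A

2583000000 kA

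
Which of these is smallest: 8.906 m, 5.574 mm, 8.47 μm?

8.906 m = 8.906 m
5.574 mm = 0.005574 m
8.47 μm = 0.00000847 m

8.47 μm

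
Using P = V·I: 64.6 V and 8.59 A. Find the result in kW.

0.554914 kW

64.6 × 8.59 = 554.914 W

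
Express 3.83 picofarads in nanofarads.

0.00383 nanofarads

pico = 1e-12, nano = 1e-9; factor is 1e-3.
3.83 × 1e-3 = 0.00383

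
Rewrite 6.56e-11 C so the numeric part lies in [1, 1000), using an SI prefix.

= 65.6e-12 C; 1e-12 is pico.

65.6 pC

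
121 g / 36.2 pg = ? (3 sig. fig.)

(121) / (36.2e-12) = 3.343e12

3340000000000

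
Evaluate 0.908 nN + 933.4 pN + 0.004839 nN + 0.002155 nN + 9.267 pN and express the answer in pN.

1857.661 pN

In pN:
  0.908 nN = 0.908 × 10³ pN = 908
  933.4 pN → 933.4
  0.004839 nN = 0.004839 × 10³ pN = 4.839
  0.002155 nN = 0.002155 × 10³ pN = 2.155
  9.267 pN → 9.267
Sum: 908 + 933.4 + 4.839 + 2.155 + 9.267 = 1857.661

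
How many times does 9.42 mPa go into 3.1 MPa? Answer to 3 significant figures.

(3.1 × 10^6) / (9.42 × 10^-3) = 0.3291 × 10^9

329000000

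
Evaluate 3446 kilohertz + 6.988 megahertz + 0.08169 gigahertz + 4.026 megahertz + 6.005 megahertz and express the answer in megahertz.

102.155 megahertz

In megahertz:
  3446 kilohertz = 3446e-3 megahertz = 3.446
  6.988 megahertz → 6.988
  0.08169 gigahertz = 0.08169e3 megahertz = 81.69
  4.026 megahertz → 4.026
  6.005 megahertz → 6.005
Sum: 3.446 + 6.988 + 81.69 + 4.026 + 6.005 = 102.155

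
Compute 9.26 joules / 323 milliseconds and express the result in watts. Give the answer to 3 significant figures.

(9.26) / (323 × 10^-3) = 0.028669 × 10^3 W

28.7 watts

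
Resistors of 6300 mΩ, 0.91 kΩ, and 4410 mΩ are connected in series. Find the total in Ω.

In Ω:
  6300 mΩ = 6300 × 10⁻³ Ω = 6.3
  0.91 kΩ = 0.91 × 10³ Ω = 910
  4410 mΩ = 4410 × 10⁻³ Ω = 4.41
Sum: 6.3 + 910 + 4.41 = 920.71

920.71 Ω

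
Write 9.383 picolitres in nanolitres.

0.009383 nanolitres

pico = 10⁻¹², nano = 10⁻⁹; factor is 10⁻³.
9.383 × 10⁻³ = 0.009383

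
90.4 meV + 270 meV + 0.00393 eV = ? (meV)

In meV:
  90.4 meV → 90.4
  270 meV → 270
  0.00393 eV = 0.00393 × 10^3 meV = 3.93
Sum: 90.4 + 270 + 3.93 = 364.33

364.33 meV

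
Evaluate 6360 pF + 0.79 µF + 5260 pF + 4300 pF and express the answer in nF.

In nF:
  6360 pF = 6360e-3 nF = 6.36
  0.79 µF = 0.79e3 nF = 790
  5260 pF = 5260e-3 nF = 5.26
  4300 pF = 4300e-3 nF = 4.3
Sum: 6.36 + 790 + 5.26 + 4.3 = 805.92

805.92 nF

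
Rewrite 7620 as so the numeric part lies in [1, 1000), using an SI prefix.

= 7.62e-15 s; 1e-15 is femto.

7.62 fs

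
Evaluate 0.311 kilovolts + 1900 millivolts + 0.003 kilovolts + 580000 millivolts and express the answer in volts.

895.9 volts

In volts:
  0.311 kilovolts = 0.311 × 10³ volts = 311
  1900 millivolts = 1900 × 10⁻³ volts = 1.9
  0.003 kilovolts = 0.003 × 10³ volts = 3
  580000 millivolts = 580000 × 10⁻³ volts = 580
Sum: 311 + 1.9 + 3 + 580 = 895.9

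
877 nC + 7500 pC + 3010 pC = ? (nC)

887.51 nC

In nC:
  877 nC → 877
  7500 pC = 7500e-3 nC = 7.5
  3010 pC = 3010e-3 nC = 3.01
Sum: 877 + 7.5 + 3.01 = 887.51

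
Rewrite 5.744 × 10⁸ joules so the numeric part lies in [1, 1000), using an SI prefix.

574.4 megajoules

= 574.4 × 10⁶ joules; 10⁶ is mega.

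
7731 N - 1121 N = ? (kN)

6.61 kN

In kN:
  7731 N = 7731 × 10⁻³ kN = 7.731
  1121 N = 1121 × 10⁻³ kN = 1.121
Difference: 7.731 - 1.121 = 6.61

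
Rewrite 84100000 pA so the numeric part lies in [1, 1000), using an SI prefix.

84.1 uA

= 84.1e-6 A; 1e-6 is micro.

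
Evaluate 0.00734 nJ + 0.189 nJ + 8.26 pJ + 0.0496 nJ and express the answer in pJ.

254.2 pJ

In pJ:
  0.00734 nJ = 0.00734e3 pJ = 7.34
  0.189 nJ = 0.189e3 pJ = 189
  8.26 pJ → 8.26
  0.0496 nJ = 0.0496e3 pJ = 49.6
Sum: 7.34 + 189 + 8.26 + 49.6 = 254.2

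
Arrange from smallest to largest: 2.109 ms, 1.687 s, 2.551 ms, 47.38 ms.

2.109 ms = 0.002109 s
1.687 s = 1.687 s
2.551 ms = 0.002551 s
47.38 ms = 0.04738 s

2.109 ms < 2.551 ms < 47.38 ms < 1.687 s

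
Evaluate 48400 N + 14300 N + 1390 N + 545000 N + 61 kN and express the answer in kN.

In kN:
  48400 N = 48400 × 10^-3 kN = 48.4
  14300 N = 14300 × 10^-3 kN = 14.3
  1390 N = 1390 × 10^-3 kN = 1.39
  545000 N = 545000 × 10^-3 kN = 545
  61 kN → 61
Sum: 48.4 + 14.3 + 1.39 + 545 + 61 = 670.09

670.09 kN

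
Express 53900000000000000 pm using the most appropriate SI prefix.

53.9 km

= 53.9 × 10³ m; 10³ is kilo.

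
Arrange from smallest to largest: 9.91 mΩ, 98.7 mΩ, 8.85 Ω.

9.91 mΩ = 0.00991 Ω
98.7 mΩ = 0.0987 Ω
8.85 Ω = 8.85 Ω

9.91 mΩ < 98.7 mΩ < 8.85 Ω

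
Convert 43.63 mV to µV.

milli = 10⁻³, micro = 10⁻⁶; factor is 10³.
43.63 × 10³ = 43630

43630 µV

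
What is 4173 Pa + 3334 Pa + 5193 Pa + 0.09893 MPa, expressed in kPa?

In kPa:
  4173 Pa = 4173 × 10⁻³ kPa = 4.173
  3334 Pa = 3334 × 10⁻³ kPa = 3.334
  5193 Pa = 5193 × 10⁻³ kPa = 5.193
  0.09893 MPa = 0.09893 × 10³ kPa = 98.93
Sum: 4.173 + 3.334 + 5.193 + 98.93 = 111.63

111.63 kPa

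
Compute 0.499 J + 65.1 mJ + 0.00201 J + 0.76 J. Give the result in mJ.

1326.11 mJ

In mJ:
  0.499 J = 0.499 × 10^3 mJ = 499
  65.1 mJ → 65.1
  0.00201 J = 0.00201 × 10^3 mJ = 2.01
  0.76 J = 0.76 × 10^3 mJ = 760
Sum: 499 + 65.1 + 2.01 + 760 = 1326.11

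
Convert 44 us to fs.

micro = 10^-6, femto = 10^-15; factor is 10^9.
44 × 10^9 = 44000000000

44000000000 fs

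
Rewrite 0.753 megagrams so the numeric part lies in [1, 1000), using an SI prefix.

753 kilograms

= 753e3 grams; 1e3 is kilo.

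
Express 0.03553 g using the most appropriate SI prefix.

35.53 mg

= 35.53 × 10^-3 g; 10^-3 is milli.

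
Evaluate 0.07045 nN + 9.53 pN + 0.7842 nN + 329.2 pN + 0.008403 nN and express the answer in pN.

In pN:
  0.07045 nN = 0.07045 × 10³ pN = 70.45
  9.53 pN → 9.53
  0.7842 nN = 0.7842 × 10³ pN = 784.2
  329.2 pN → 329.2
  0.008403 nN = 0.008403 × 10³ pN = 8.403
Sum: 70.45 + 9.53 + 784.2 + 329.2 + 8.403 = 1201.783

1201.783 pN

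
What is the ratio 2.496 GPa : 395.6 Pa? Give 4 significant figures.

(2.496 × 10^9) / (395.6) = 0.0063094 × 10^9

6309000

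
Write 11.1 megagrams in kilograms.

mega = 10⁶, kilo = 10³; factor is 10³.
11.1 × 10³ = 11100

11100 kilograms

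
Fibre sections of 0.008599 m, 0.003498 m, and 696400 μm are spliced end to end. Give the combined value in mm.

In mm:
  0.008599 m = 0.008599 × 10^3 mm = 8.599
  0.003498 m = 0.003498 × 10^3 mm = 3.498
  696400 μm = 696400 × 10^-3 mm = 696.4
Sum: 8.599 + 3.498 + 696.4 = 708.497

708.497 mm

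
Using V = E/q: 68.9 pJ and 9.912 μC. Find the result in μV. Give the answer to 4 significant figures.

6.951 μV

(68.9e-12) / (9.912e-6) = 6.95117e-6 V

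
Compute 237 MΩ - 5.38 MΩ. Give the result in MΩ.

231.62 MΩ

In MΩ:
  237 MΩ → 237
  5.38 MΩ → 5.38
Difference: 237 - 5.38 = 231.62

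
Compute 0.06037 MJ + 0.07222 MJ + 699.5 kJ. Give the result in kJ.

In kJ:
  0.06037 MJ = 0.06037e3 kJ = 60.37
  0.07222 MJ = 0.07222e3 kJ = 72.22
  699.5 kJ → 699.5
Sum: 60.37 + 72.22 + 699.5 = 832.09

832.09 kJ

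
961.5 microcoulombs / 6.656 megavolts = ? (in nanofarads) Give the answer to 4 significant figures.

0.1445 nanofarads

(961.5 × 10^-6) / (6.656 × 10^6) = 144.456 × 10^-12 F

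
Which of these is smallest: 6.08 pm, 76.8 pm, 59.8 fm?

59.8 fm

6.08 pm = 0.00000000000608 m
76.8 pm = 0.0000000000768 m
59.8 fm = 0.0000000000000598 m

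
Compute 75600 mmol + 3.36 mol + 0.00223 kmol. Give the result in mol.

In mol:
  75600 mmol = 75600 × 10⁻³ mol = 75.6
  3.36 mol → 3.36
  0.00223 kmol = 0.00223 × 10³ mol = 2.23
Sum: 75.6 + 3.36 + 2.23 = 81.19

81.19 mol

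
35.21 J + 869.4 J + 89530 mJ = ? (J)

994.14 J

In J:
  35.21 J → 35.21
  869.4 J → 869.4
  89530 mJ = 89530 × 10⁻³ J = 89.53
Sum: 35.21 + 869.4 + 89.53 = 994.14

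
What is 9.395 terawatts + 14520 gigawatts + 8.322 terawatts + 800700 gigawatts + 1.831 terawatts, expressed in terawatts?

In terawatts:
  9.395 terawatts → 9.395
  14520 gigawatts = 14520 × 10⁻³ terawatts = 14.52
  8.322 terawatts → 8.322
  800700 gigawatts = 800700 × 10⁻³ terawatts = 800.7
  1.831 terawatts → 1.831
Sum: 9.395 + 14.52 + 8.322 + 800.7 + 1.831 = 834.768

834.768 terawatts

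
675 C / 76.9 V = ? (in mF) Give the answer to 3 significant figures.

(675) / (76.9) = 8.7776 F

8780 mF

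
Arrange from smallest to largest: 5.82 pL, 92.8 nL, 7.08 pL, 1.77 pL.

1.77 pL < 5.82 pL < 7.08 pL < 92.8 nL

5.82 pL = 0.00000000000582 L
92.8 nL = 0.0000000928 L
7.08 pL = 0.00000000000708 L
1.77 pL = 0.00000000000177 L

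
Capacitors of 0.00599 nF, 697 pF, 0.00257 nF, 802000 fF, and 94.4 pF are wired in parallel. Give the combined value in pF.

In pF:
  0.00599 nF = 0.00599 × 10^3 pF = 5.99
  697 pF → 697
  0.00257 nF = 0.00257 × 10^3 pF = 2.57
  802000 fF = 802000 × 10^-3 pF = 802
  94.4 pF → 94.4
Sum: 5.99 + 697 + 2.57 + 802 + 94.4 = 1601.96

1601.96 pF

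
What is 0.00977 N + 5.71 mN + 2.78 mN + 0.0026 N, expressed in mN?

In mN:
  0.00977 N = 0.00977 × 10³ mN = 9.77
  5.71 mN → 5.71
  2.78 mN → 2.78
  0.0026 N = 0.0026 × 10³ mN = 2.6
Sum: 9.77 + 5.71 + 2.78 + 2.6 = 20.86

20.86 mN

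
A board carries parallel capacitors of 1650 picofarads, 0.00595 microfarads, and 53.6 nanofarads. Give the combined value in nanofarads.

61.2 nanofarads

In nanofarads:
  1650 picofarads = 1650 × 10^-3 nanofarads = 1.65
  0.00595 microfarads = 0.00595 × 10^3 nanofarads = 5.95
  53.6 nanofarads → 53.6
Sum: 1.65 + 5.95 + 53.6 = 61.2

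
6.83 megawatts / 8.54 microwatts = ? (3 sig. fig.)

(6.83e6) / (8.54e-6) = 0.7998e12

800000000000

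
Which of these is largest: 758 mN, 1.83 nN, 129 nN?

758 mN = 0.758 N
1.83 nN = 0.00000000183 N
129 nN = 0.000000129 N

758 mN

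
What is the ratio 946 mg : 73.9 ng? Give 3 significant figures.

12800000

(946 × 10^-3) / (73.9 × 10^-9) = 12.8 × 10^6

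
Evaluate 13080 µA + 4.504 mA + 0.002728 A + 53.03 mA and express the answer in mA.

73.342 mA

In mA:
  13080 µA = 13080e-3 mA = 13.08
  4.504 mA → 4.504
  0.002728 A = 0.002728e3 mA = 2.728
  53.03 mA → 53.03
Sum: 13.08 + 4.504 + 2.728 + 53.03 = 73.342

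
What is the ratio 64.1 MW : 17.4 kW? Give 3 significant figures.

3680

(64.1 × 10^6) / (17.4 × 10^3) = 3.684 × 10^3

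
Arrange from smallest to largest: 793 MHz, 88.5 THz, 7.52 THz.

793 MHz < 7.52 THz < 88.5 THz

793 MHz = 793000000 Hz
88.5 THz = 88500000000000 Hz
7.52 THz = 7520000000000 Hz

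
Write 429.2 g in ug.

429200000 ug

(no prefix) = 10⁰, micro = 10⁻⁶; factor is 10⁶.
429.2 × 10⁶ = 429200000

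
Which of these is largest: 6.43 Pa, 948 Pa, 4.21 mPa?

6.43 Pa = 6.43 Pa
948 Pa = 948 Pa
4.21 mPa = 0.00421 Pa

948 Pa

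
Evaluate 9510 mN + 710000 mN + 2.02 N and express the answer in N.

721.53 N

In N:
  9510 mN = 9510 × 10⁻³ N = 9.51
  710000 mN = 710000 × 10⁻³ N = 710
  2.02 N → 2.02
Sum: 9.51 + 710 + 2.02 = 721.53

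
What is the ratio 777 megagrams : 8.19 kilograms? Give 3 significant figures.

(777e6) / (8.19e3) = 94.87e3

94900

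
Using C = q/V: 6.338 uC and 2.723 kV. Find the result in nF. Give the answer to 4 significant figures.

2.328 nF

(6.338 × 10^-6) / (2.723 × 10^3) = 2.32758 × 10^-9 F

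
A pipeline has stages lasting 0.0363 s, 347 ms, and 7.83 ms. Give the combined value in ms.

391.13 ms

In ms:
  0.0363 s = 0.0363e3 ms = 36.3
  347 ms → 347
  7.83 ms → 7.83
Sum: 36.3 + 347 + 7.83 = 391.13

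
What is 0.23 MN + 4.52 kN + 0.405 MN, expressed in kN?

In kN:
  0.23 MN = 0.23 × 10^3 kN = 230
  4.52 kN → 4.52
  0.405 MN = 0.405 × 10^3 kN = 405
Sum: 230 + 4.52 + 405 = 639.52

639.52 kN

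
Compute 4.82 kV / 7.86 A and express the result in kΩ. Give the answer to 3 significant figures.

0.613 kΩ

(4.82e3) / (7.86) = 0.61323e3 Ω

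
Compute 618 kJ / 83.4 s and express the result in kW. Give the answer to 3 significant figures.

(618e3) / (83.4) = 7.4101e3 W

7.41 kW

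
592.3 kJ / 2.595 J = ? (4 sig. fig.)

(592.3 × 10^3) / (2.595) = 228.25 × 10^3

228200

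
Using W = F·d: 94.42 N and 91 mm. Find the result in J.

8.59222 J

94.42 × 91e-3 = 8592.22e-3 J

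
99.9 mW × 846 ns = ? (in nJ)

84.5154 nJ

99.9e-3 × 846e-9 = 84515.4e-12 J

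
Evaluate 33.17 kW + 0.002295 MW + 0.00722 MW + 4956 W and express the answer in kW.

In kW:
  33.17 kW → 33.17
  0.002295 MW = 0.002295 × 10³ kW = 2.295
  0.00722 MW = 0.00722 × 10³ kW = 7.22
  4956 W = 4956 × 10⁻³ kW = 4.956
Sum: 33.17 + 2.295 + 7.22 + 4.956 = 47.641

47.641 kW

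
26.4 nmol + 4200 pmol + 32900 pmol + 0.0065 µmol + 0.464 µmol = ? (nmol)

In nmol:
  26.4 nmol → 26.4
  4200 pmol = 4200e-3 nmol = 4.2
  32900 pmol = 32900e-3 nmol = 32.9
  0.0065 µmol = 0.0065e3 nmol = 6.5
  0.464 µmol = 0.464e3 nmol = 464
Sum: 26.4 + 4.2 + 32.9 + 6.5 + 464 = 534

534 nmol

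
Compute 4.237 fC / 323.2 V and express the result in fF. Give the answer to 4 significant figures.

0.01311 fF

(4.237 × 10⁻¹⁵) / (323.2) = 0.0131095 × 10⁻¹⁵ F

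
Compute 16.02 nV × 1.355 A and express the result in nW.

21.7071 nW

16.02e-9 × 1.355 = 21.7071e-9 W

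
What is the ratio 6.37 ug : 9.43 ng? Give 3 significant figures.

676

(6.37e-6) / (9.43e-9) = 0.6755e3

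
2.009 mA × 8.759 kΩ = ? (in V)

17.596831 V

2.009 × 10⁻³ × 8.759 × 10³ = 17.596831 V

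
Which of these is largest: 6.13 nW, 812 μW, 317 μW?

6.13 nW = 0.00000000613 W
812 μW = 0.000812 W
317 μW = 0.000317 W

812 μW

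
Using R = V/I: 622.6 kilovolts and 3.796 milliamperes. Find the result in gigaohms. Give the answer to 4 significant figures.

(622.6 × 10³) / (3.796 × 10⁻³) = 164.015 × 10⁶ Ω

0.1640 gigaohms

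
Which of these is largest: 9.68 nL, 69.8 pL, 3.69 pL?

9.68 nL = 0.00000000968 L
69.8 pL = 0.0000000000698 L
3.69 pL = 0.00000000000369 L

9.68 nL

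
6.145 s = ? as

6145000000000000000 as

(no prefix) = 10⁰, atto = 10⁻¹⁸; factor is 10¹⁸.
6.145 × 10¹⁸ = 6145000000000000000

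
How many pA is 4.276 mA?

4276000000 pA

milli = 10⁻³, pico = 10⁻¹²; factor is 10⁹.
4.276 × 10⁹ = 4276000000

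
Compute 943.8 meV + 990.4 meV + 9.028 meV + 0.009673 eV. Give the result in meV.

1952.901 meV

In meV:
  943.8 meV → 943.8
  990.4 meV → 990.4
  9.028 meV → 9.028
  0.009673 eV = 0.009673e3 meV = 9.673
Sum: 943.8 + 990.4 + 9.028 + 9.673 = 1952.901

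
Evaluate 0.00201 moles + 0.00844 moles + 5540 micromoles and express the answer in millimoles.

In millimoles:
  0.00201 moles = 0.00201e3 millimoles = 2.01
  0.00844 moles = 0.00844e3 millimoles = 8.44
  5540 micromoles = 5540e-3 millimoles = 5.54
Sum: 2.01 + 8.44 + 5.54 = 15.99

15.99 millimoles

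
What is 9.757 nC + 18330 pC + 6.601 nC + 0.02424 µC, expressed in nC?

In nC:
  9.757 nC → 9.757
  18330 pC = 18330 × 10⁻³ nC = 18.33
  6.601 nC → 6.601
  0.02424 µC = 0.02424 × 10³ nC = 24.24
Sum: 9.757 + 18.33 + 6.601 + 24.24 = 58.928

58.928 nC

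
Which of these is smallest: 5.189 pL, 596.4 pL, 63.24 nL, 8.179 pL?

5.189 pL

5.189 pL = 0.000000000005189 L
596.4 pL = 0.0000000005964 L
63.24 nL = 0.00000006324 L
8.179 pL = 0.000000000008179 L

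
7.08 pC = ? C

0.00000000000708 C

pico = 10^-12, (no prefix) = 10^0; factor is 10^-12.
7.08 × 10^-12 = 0.00000000000708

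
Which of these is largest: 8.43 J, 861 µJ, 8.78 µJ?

8.43 J

8.43 J = 8.43 J
861 µJ = 0.000861 J
8.78 µJ = 0.00000878 J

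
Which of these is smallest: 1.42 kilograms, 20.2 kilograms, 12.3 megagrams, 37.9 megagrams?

1.42 kilograms

1.42 kilograms = 1420 grams
20.2 kilograms = 20200 grams
12.3 megagrams = 12300000 grams
37.9 megagrams = 37900000 grams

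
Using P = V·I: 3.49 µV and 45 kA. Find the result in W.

0.15705 W

3.49 × 10^-6 × 45 × 10^3 = 157.05 × 10^-3 W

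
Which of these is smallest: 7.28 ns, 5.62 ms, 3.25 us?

7.28 ns

7.28 ns = 0.00000000728 s
5.62 ms = 0.00562 s
3.25 us = 0.00000325 s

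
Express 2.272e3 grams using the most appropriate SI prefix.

2.272 kilograms

= 2.272e3 grams; 1e3 is kilo.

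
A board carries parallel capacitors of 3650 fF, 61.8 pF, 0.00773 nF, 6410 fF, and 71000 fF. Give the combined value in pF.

150.59 pF

In pF:
  3650 fF = 3650 × 10^-3 pF = 3.65
  61.8 pF → 61.8
  0.00773 nF = 0.00773 × 10^3 pF = 7.73
  6410 fF = 6410 × 10^-3 pF = 6.41
  71000 fF = 71000 × 10^-3 pF = 71
Sum: 3.65 + 61.8 + 7.73 + 6.41 + 71 = 150.59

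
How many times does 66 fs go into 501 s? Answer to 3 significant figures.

7590000000000000

(501) / (66e-15) = 7.591e15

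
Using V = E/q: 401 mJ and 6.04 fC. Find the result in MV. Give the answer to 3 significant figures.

(401e-3) / (6.04e-15) = 66.391e12 V

66400000 MV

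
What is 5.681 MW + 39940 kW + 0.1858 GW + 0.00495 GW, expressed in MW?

236.371 MW

In MW:
  5.681 MW → 5.681
  39940 kW = 39940 × 10⁻³ MW = 39.94
  0.1858 GW = 0.1858 × 10³ MW = 185.8
  0.00495 GW = 0.00495 × 10³ MW = 4.95
Sum: 5.681 + 39.94 + 185.8 + 4.95 = 236.371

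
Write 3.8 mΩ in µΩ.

3800 µΩ

milli = 10⁻³, micro = 10⁻⁶; factor is 10³.
3.8 × 10³ = 3800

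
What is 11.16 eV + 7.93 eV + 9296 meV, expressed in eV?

In eV:
  11.16 eV → 11.16
  7.93 eV → 7.93
  9296 meV = 9296 × 10^-3 eV = 9.296
Sum: 11.16 + 7.93 + 9.296 = 28.386

28.386 eV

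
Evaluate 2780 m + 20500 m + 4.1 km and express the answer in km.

27.38 km

In km:
  2780 m = 2780 × 10^-3 km = 2.78
  20500 m = 20500 × 10^-3 km = 20.5
  4.1 km → 4.1
Sum: 2.78 + 20.5 + 4.1 = 27.38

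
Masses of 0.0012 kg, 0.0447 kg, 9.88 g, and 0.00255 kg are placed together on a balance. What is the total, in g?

58.33 g

In g:
  0.0012 kg = 0.0012 × 10³ g = 1.2
  0.0447 kg = 0.0447 × 10³ g = 44.7
  9.88 g → 9.88
  0.00255 kg = 0.00255 × 10³ g = 2.55
Sum: 1.2 + 44.7 + 9.88 + 2.55 = 58.33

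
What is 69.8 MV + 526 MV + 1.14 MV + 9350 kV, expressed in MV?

606.29 MV

In MV:
  69.8 MV → 69.8
  526 MV → 526
  1.14 MV → 1.14
  9350 kV = 9350e-3 MV = 9.35
Sum: 69.8 + 526 + 1.14 + 9.35 = 606.29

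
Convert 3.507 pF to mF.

0.000000003507 mF

pico = 10⁻¹², milli = 10⁻³; factor is 10⁻⁹.
3.507 × 10⁻⁹ = 0.000000003507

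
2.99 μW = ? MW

0.00000000000299 MW

micro = 10^-6, mega = 10^6; factor is 10^-12.
2.99 × 10^-12 = 0.00000000000299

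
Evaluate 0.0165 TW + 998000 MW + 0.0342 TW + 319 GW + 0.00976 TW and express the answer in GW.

1377.46 GW

In GW:
  0.0165 TW = 0.0165e3 GW = 16.5
  998000 MW = 998000e-3 GW = 998
  0.0342 TW = 0.0342e3 GW = 34.2
  319 GW → 319
  0.00976 TW = 0.00976e3 GW = 9.76
Sum: 16.5 + 998 + 34.2 + 319 + 9.76 = 1377.46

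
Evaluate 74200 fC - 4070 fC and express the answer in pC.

In pC:
  74200 fC = 74200 × 10⁻³ pC = 74.2
  4070 fC = 4070 × 10⁻³ pC = 4.07
Difference: 74.2 - 4.07 = 70.13

70.13 pC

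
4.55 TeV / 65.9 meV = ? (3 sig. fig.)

(4.55 × 10^12) / (65.9 × 10^-3) = 0.06904 × 10^15

69000000000000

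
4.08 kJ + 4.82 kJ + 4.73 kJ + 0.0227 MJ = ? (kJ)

36.33 kJ

In kJ:
  4.08 kJ → 4.08
  4.82 kJ → 4.82
  4.73 kJ → 4.73
  0.0227 MJ = 0.0227 × 10^3 kJ = 22.7
Sum: 4.08 + 4.82 + 4.73 + 22.7 = 36.33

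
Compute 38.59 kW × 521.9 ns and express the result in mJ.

38.59 × 10³ × 521.9 × 10⁻⁹ = 20140.121 × 10⁻⁶ J

20.140121 mJ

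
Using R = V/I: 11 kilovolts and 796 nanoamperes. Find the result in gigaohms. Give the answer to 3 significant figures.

(11 × 10^3) / (796 × 10^-9) = 0.013819 × 10^12 Ω

13.8 gigaohms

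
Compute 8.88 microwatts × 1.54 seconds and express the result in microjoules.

8.88 × 10^-6 × 1.54 = 13.6752 × 10^-6 J

13.6752 microjoules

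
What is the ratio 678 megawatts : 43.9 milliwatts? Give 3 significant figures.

(678 × 10^6) / (43.9 × 10^-3) = 15.44 × 10^9

15400000000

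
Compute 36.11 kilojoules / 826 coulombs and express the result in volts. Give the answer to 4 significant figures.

(36.11e3) / (826) = 0.0437167e3 V

43.72 volts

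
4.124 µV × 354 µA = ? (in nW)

1.459896 nW

4.124 × 10^-6 × 354 × 10^-6 = 1459.896 × 10^-12 W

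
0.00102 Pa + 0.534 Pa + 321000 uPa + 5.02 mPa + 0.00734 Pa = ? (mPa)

In mPa:
  0.00102 Pa = 0.00102 × 10³ mPa = 1.02
  0.534 Pa = 0.534 × 10³ mPa = 534
  321000 uPa = 321000 × 10⁻³ mPa = 321
  5.02 mPa → 5.02
  0.00734 Pa = 0.00734 × 10³ mPa = 7.34
Sum: 1.02 + 534 + 321 + 5.02 + 7.34 = 868.38

868.38 mPa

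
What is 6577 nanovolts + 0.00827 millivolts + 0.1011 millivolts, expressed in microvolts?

115.947 microvolts

In microvolts:
  6577 nanovolts = 6577 × 10^-3 microvolts = 6.577
  0.00827 millivolts = 0.00827 × 10^3 microvolts = 8.27
  0.1011 millivolts = 0.1011 × 10^3 microvolts = 101.1
Sum: 6.577 + 8.27 + 101.1 = 115.947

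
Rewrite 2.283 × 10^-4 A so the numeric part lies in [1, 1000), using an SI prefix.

228.3 μA

= 228.3 × 10^-6 A; 10^-6 is micro.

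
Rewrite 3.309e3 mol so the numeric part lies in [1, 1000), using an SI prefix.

3.309 kmol

= 3.309e3 mol; 1e3 is kilo.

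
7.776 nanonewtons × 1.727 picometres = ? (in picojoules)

0.000000013429152 picojoules

7.776 × 10⁻⁹ × 1.727 × 10⁻¹² = 13.429152 × 10⁻²¹ J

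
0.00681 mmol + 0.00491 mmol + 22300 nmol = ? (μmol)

In μmol:
  0.00681 mmol = 0.00681 × 10³ μmol = 6.81
  0.00491 mmol = 0.00491 × 10³ μmol = 4.91
  22300 nmol = 22300 × 10⁻³ μmol = 22.3
Sum: 6.81 + 4.91 + 22.3 = 34.02

34.02 μmol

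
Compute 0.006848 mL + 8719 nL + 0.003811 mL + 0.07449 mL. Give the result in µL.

In µL:
  0.006848 mL = 0.006848e3 µL = 6.848
  8719 nL = 8719e-3 µL = 8.719
  0.003811 mL = 0.003811e3 µL = 3.811
  0.07449 mL = 0.07449e3 µL = 74.49
Sum: 6.848 + 8.719 + 3.811 + 74.49 = 93.868

93.868 µL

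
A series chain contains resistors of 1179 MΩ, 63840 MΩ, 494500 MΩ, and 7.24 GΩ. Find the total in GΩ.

In GΩ:
  1179 MΩ = 1179 × 10^-3 GΩ = 1.179
  63840 MΩ = 63840 × 10^-3 GΩ = 63.84
  494500 MΩ = 494500 × 10^-3 GΩ = 494.5
  7.24 GΩ → 7.24
Sum: 1.179 + 63.84 + 494.5 + 7.24 = 566.759

566.759 GΩ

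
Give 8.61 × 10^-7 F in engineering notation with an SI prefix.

= 861 × 10^-9 F; 10^-9 is nano.

861 nF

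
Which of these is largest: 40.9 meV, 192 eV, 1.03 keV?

1.03 keV

40.9 meV = 0.0409 eV
192 eV = 192 eV
1.03 keV = 1030 eV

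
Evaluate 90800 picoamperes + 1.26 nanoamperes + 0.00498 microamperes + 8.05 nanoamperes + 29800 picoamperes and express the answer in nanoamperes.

In nanoamperes:
  90800 picoamperes = 90800 × 10⁻³ nanoamperes = 90.8
  1.26 nanoamperes → 1.26
  0.00498 microamperes = 0.00498 × 10³ nanoamperes = 4.98
  8.05 nanoamperes → 8.05
  29800 picoamperes = 29800 × 10⁻³ nanoamperes = 29.8
Sum: 90.8 + 1.26 + 4.98 + 8.05 + 29.8 = 134.89

134.89 nanoamperes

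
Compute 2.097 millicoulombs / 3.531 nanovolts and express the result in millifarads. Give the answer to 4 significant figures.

593900000 millifarads

(2.097 × 10⁻³) / (3.531 × 10⁻⁹) = 0.593883 × 10⁶ F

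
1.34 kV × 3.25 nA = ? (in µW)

4.355 µW

1.34 × 10³ × 3.25 × 10⁻⁹ = 4.355 × 10⁻⁶ W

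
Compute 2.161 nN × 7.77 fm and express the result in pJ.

2.161 × 10⁻⁹ × 7.77 × 10⁻¹⁵ = 16.79097 × 10⁻²⁴ J

0.00000000001679097 pJ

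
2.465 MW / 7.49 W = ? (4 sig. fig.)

(2.465 × 10⁶) / (7.49) = 0.32911 × 10⁶

329100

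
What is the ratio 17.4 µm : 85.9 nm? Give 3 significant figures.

(17.4 × 10^-6) / (85.9 × 10^-9) = 0.2026 × 10^3

203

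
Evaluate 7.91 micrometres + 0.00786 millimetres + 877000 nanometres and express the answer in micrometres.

In micrometres:
  7.91 micrometres → 7.91
  0.00786 millimetres = 0.00786e3 micrometres = 7.86
  877000 nanometres = 877000e-3 micrometres = 877
Sum: 7.91 + 7.86 + 877 = 892.77

892.77 micrometres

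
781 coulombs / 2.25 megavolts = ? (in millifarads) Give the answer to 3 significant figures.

0.347 millifarads

(781) / (2.25e6) = 347.11e-6 F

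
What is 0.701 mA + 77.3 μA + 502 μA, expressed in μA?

In μA:
  0.701 mA = 0.701 × 10³ μA = 701
  77.3 μA → 77.3
  502 μA → 502
Sum: 701 + 77.3 + 502 = 1280.3

1280.3 μA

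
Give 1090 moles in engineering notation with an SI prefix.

= 1.09e3 moles; 1e3 is kilo.

1.09 kilomoles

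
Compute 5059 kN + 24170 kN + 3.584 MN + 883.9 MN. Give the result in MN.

916.713 MN

In MN:
  5059 kN = 5059e-3 MN = 5.059
  24170 kN = 24170e-3 MN = 24.17
  3.584 MN → 3.584
  883.9 MN → 883.9
Sum: 5.059 + 24.17 + 3.584 + 883.9 = 916.713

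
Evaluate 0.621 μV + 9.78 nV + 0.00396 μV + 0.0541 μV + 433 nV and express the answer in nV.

1121.84 nV

In nV:
  0.621 μV = 0.621 × 10^3 nV = 621
  9.78 nV → 9.78
  0.00396 μV = 0.00396 × 10^3 nV = 3.96
  0.0541 μV = 0.0541 × 10^3 nV = 54.1
  433 nV → 433
Sum: 621 + 9.78 + 3.96 + 54.1 + 433 = 1121.84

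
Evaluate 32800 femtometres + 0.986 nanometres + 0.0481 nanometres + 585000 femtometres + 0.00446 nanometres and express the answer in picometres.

In picometres:
  32800 femtometres = 32800e-3 picometres = 32.8
  0.986 nanometres = 0.986e3 picometres = 986
  0.0481 nanometres = 0.0481e3 picometres = 48.1
  585000 femtometres = 585000e-3 picometres = 585
  0.00446 nanometres = 0.00446e3 picometres = 4.46
Sum: 32.8 + 986 + 48.1 + 585 + 4.46 = 1656.36

1656.36 picometres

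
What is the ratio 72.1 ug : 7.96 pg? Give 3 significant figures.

(72.1 × 10^-6) / (7.96 × 10^-12) = 9.058 × 10^6

9060000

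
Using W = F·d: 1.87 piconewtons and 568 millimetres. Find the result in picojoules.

1.06216 picojoules

1.87 × 10^-12 × 568 × 10^-3 = 1062.16 × 10^-15 J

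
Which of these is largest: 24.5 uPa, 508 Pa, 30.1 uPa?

24.5 uPa = 0.0000245 Pa
508 Pa = 508 Pa
30.1 uPa = 0.0000301 Pa

508 Pa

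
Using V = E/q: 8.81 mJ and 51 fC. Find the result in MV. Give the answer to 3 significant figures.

173000 MV

(8.81 × 10⁻³) / (51 × 10⁻¹⁵) = 0.17275 × 10¹² V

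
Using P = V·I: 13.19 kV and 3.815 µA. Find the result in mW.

50.31985 mW

13.19 × 10³ × 3.815 × 10⁻⁶ = 50.31985 × 10⁻³ W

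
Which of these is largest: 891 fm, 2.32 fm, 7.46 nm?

7.46 nm

891 fm = 0.000000000000891 m
2.32 fm = 0.00000000000000232 m
7.46 nm = 0.00000000746 m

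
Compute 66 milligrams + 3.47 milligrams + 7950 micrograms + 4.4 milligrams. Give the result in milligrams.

81.82 milligrams

In milligrams:
  66 milligrams → 66
  3.47 milligrams → 3.47
  7950 micrograms = 7950e-3 milligrams = 7.95
  4.4 milligrams → 4.4
Sum: 66 + 3.47 + 7.95 + 4.4 = 81.82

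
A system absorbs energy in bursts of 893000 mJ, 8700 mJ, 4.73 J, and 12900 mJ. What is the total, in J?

919.33 J

In J:
  893000 mJ = 893000 × 10^-3 J = 893
  8700 mJ = 8700 × 10^-3 J = 8.7
  4.73 J → 4.73
  12900 mJ = 12900 × 10^-3 J = 12.9
Sum: 893 + 8.7 + 4.73 + 12.9 = 919.33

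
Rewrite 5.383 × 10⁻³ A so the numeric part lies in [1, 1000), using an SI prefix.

= 5.383 × 10⁻³ A; 10⁻³ is milli.

5.383 mA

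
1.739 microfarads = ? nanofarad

micro = 10⁻⁶, nano = 10⁻⁹; factor is 10³.
1.739 × 10³ = 1739

1739 nanofarads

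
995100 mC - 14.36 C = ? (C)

In C:
  995100 mC = 995100 × 10^-3 C = 995.1
  14.36 C → 14.36
Difference: 995.1 - 14.36 = 980.74

980.74 C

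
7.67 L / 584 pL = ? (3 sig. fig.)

(7.67) / (584 × 10^-12) = 0.01313 × 10^12

13100000000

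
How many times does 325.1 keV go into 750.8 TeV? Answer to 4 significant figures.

(750.8 × 10^12) / (325.1 × 10^3) = 2.3094 × 10^9

2309000000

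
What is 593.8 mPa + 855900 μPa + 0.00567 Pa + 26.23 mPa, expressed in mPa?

In mPa:
  593.8 mPa → 593.8
  855900 μPa = 855900 × 10^-3 mPa = 855.9
  0.00567 Pa = 0.00567 × 10^3 mPa = 5.67
  26.23 mPa → 26.23
Sum: 593.8 + 855.9 + 5.67 + 26.23 = 1481.6

1481.6 mPa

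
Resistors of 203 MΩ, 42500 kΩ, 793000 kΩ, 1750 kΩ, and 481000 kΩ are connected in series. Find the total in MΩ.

In MΩ:
  203 MΩ → 203
  42500 kΩ = 42500 × 10^-3 MΩ = 42.5
  793000 kΩ = 793000 × 10^-3 MΩ = 793
  1750 kΩ = 1750 × 10^-3 MΩ = 1.75
  481000 kΩ = 481000 × 10^-3 MΩ = 481
Sum: 203 + 42.5 + 793 + 1.75 + 481 = 1521.25

1521.25 MΩ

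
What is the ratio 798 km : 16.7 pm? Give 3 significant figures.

47800000000000000

(798e3) / (16.7e-12) = 47.78e15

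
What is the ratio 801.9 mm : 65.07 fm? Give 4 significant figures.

12320000000000

(801.9 × 10^-3) / (65.07 × 10^-15) = 12.324 × 10^12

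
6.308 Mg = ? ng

6308000000000000 ng

mega = 10^6, nano = 10^-9; factor is 10^15.
6.308 × 10^15 = 6308000000000000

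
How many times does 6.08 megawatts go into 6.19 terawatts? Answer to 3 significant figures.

1020000

(6.19 × 10¹²) / (6.08 × 10⁶) = 1.018 × 10⁶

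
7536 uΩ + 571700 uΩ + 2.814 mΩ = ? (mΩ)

582.05 mΩ

In mΩ:
  7536 uΩ = 7536 × 10⁻³ mΩ = 7.536
  571700 uΩ = 571700 × 10⁻³ mΩ = 571.7
  2.814 mΩ → 2.814
Sum: 7.536 + 571.7 + 2.814 = 582.05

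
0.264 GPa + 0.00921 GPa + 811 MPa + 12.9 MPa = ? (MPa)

1097.11 MPa

In MPa:
  0.264 GPa = 0.264 × 10^3 MPa = 264
  0.00921 GPa = 0.00921 × 10^3 MPa = 9.21
  811 MPa → 811
  12.9 MPa → 12.9
Sum: 264 + 9.21 + 811 + 12.9 = 1097.11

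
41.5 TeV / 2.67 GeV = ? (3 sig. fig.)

(41.5 × 10^12) / (2.67 × 10^9) = 15.54 × 10^3

15500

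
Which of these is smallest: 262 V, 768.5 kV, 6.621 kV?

262 V = 262 V
768.5 kV = 768500 V
6.621 kV = 6621 V

262 V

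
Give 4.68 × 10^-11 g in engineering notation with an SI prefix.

46.8 pg

= 46.8 × 10^-12 g; 10^-12 is pico.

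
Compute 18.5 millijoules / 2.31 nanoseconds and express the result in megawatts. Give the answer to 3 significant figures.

8.01 megawatts

(18.5 × 10^-3) / (2.31 × 10^-9) = 8.0087 × 10^6 W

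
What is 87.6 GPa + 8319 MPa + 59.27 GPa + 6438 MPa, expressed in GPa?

161.627 GPa

In GPa:
  87.6 GPa → 87.6
  8319 MPa = 8319 × 10^-3 GPa = 8.319
  59.27 GPa → 59.27
  6438 MPa = 6438 × 10^-3 GPa = 6.438
Sum: 87.6 + 8.319 + 59.27 + 6.438 = 161.627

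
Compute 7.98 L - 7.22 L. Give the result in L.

0.76 L

In L:
  7.98 L → 7.98
  7.22 L → 7.22
Difference: 7.98 - 7.22 = 0.76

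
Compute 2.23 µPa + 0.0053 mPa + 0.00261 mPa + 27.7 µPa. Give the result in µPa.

37.84 µPa

In µPa:
  2.23 µPa → 2.23
  0.0053 mPa = 0.0053 × 10^3 µPa = 5.3
  0.00261 mPa = 0.00261 × 10^3 µPa = 2.61
  27.7 µPa → 27.7
Sum: 2.23 + 5.3 + 2.61 + 27.7 = 37.84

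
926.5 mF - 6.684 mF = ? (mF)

919.816 mF

In mF:
  926.5 mF → 926.5
  6.684 mF → 6.684
Difference: 926.5 - 6.684 = 919.816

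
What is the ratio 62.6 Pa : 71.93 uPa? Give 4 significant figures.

870300

(62.6) / (71.93 × 10^-6) = 0.87029 × 10^6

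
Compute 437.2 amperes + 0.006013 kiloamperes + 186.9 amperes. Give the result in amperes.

630.113 amperes

In amperes:
  437.2 amperes → 437.2
  0.006013 kiloamperes = 0.006013 × 10^3 amperes = 6.013
  186.9 amperes → 186.9
Sum: 437.2 + 6.013 + 186.9 = 630.113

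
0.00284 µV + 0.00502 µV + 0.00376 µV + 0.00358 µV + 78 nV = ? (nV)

93.2 nV

In nV:
  0.00284 µV = 0.00284e3 nV = 2.84
  0.00502 µV = 0.00502e3 nV = 5.02
  0.00376 µV = 0.00376e3 nV = 3.76
  0.00358 µV = 0.00358e3 nV = 3.58
  78 nV → 78
Sum: 2.84 + 5.02 + 3.76 + 3.58 + 78 = 93.2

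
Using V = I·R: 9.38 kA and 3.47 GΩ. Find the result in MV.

32548600 MV

9.38e3 × 3.47e9 = 32.5486e12 V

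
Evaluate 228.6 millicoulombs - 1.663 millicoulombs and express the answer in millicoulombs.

226.937 millicoulombs

In millicoulombs:
  228.6 millicoulombs → 228.6
  1.663 millicoulombs → 1.663
Difference: 228.6 - 1.663 = 226.937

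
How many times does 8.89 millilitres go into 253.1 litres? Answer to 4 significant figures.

(253.1) / (8.89e-3) = 28.47e3

28470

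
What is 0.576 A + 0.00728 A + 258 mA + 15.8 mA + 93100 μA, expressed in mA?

950.18 mA

In mA:
  0.576 A = 0.576 × 10³ mA = 576
  0.00728 A = 0.00728 × 10³ mA = 7.28
  258 mA → 258
  15.8 mA → 15.8
  93100 μA = 93100 × 10⁻³ mA = 93.1
Sum: 576 + 7.28 + 258 + 15.8 + 93.1 = 950.18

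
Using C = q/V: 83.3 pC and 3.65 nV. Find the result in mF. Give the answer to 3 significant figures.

(83.3e-12) / (3.65e-9) = 22.822e-3 F

22.8 mF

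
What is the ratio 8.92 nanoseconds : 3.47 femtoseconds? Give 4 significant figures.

(8.92 × 10^-9) / (3.47 × 10^-15) = 2.5706 × 10^6

2571000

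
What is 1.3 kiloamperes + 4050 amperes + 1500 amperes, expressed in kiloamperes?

In kiloamperes:
  1.3 kiloamperes → 1.3
  4050 amperes = 4050 × 10^-3 kiloamperes = 4.05
  1500 amperes = 1500 × 10^-3 kiloamperes = 1.5
Sum: 1.3 + 4.05 + 1.5 = 6.85

6.85 kiloamperes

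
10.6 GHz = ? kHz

10600000 kHz

giga = 1e9, kilo = 1e3; factor is 1e6.
10.6 × 1e6 = 10600000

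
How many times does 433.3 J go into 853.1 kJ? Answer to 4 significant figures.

1969

(853.1 × 10³) / (433.3) = 1.9688 × 10³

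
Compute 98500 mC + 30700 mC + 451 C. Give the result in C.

In C:
  98500 mC = 98500 × 10⁻³ C = 98.5
  30700 mC = 30700 × 10⁻³ C = 30.7
  451 C → 451
Sum: 98.5 + 30.7 + 451 = 580.2

580.2 C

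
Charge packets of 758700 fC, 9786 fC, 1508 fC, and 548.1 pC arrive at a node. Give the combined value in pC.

1318.094 pC

In pC:
  758700 fC = 758700 × 10⁻³ pC = 758.7
  9786 fC = 9786 × 10⁻³ pC = 9.786
  1508 fC = 1508 × 10⁻³ pC = 1.508
  548.1 pC → 548.1
Sum: 758.7 + 9.786 + 1.508 + 548.1 = 1318.094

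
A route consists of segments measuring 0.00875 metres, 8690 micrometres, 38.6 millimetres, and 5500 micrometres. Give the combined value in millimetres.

61.54 millimetres

In millimetres:
  0.00875 metres = 0.00875e3 millimetres = 8.75
  8690 micrometres = 8690e-3 millimetres = 8.69
  38.6 millimetres → 38.6
  5500 micrometres = 5500e-3 millimetres = 5.5
Sum: 8.75 + 8.69 + 38.6 + 5.5 = 61.54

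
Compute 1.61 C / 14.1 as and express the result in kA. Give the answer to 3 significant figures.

(1.61) / (14.1 × 10^-18) = 0.11418 × 10^18 A

114000000000000 kA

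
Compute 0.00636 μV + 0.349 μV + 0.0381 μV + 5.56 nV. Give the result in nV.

399.02 nV

In nV:
  0.00636 μV = 0.00636 × 10³ nV = 6.36
  0.349 μV = 0.349 × 10³ nV = 349
  0.0381 μV = 0.0381 × 10³ nV = 38.1
  5.56 nV → 5.56
Sum: 6.36 + 349 + 38.1 + 5.56 = 399.02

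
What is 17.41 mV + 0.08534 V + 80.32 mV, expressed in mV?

183.07 mV

In mV:
  17.41 mV → 17.41
  0.08534 V = 0.08534e3 mV = 85.34
  80.32 mV → 80.32
Sum: 17.41 + 85.34 + 80.32 = 183.07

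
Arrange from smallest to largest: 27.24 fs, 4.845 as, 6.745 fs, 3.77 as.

27.24 fs = 0.00000000000002724 s
4.845 as = 0.000000000000000004845 s
6.745 fs = 0.000000000000006745 s
3.77 as = 0.00000000000000000377 s

3.77 as < 4.845 as < 6.745 fs < 27.24 fs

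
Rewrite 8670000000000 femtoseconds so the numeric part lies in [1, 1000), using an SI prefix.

= 8.67e-3 seconds; 1e-3 is milli.

8.67 milliseconds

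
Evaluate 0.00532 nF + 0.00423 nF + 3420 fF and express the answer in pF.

In pF:
  0.00532 nF = 0.00532e3 pF = 5.32
  0.00423 nF = 0.00423e3 pF = 4.23
  3420 fF = 3420e-3 pF = 3.42
Sum: 5.32 + 4.23 + 3.42 = 12.97

12.97 pF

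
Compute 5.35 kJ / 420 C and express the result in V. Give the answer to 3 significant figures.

(5.35 × 10^3) / (420) = 0.012738 × 10^3 V

12.7 V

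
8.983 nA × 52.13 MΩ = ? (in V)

8.983 × 10^-9 × 52.13 × 10^6 = 468.28379 × 10^-3 V

0.46828379 V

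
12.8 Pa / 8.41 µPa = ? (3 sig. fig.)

1520000

(12.8) / (8.41 × 10⁻⁶) = 1.522 × 10⁶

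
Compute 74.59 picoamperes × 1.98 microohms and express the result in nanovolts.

74.59 × 10⁻¹² × 1.98 × 10⁻⁶ = 147.6882 × 10⁻¹⁸ V

0.0000001476882 nanovolts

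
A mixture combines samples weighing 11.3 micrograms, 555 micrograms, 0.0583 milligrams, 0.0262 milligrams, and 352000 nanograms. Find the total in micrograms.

1002.8 micrograms

In micrograms:
  11.3 micrograms → 11.3
  555 micrograms → 555
  0.0583 milligrams = 0.0583 × 10³ micrograms = 58.3
  0.0262 milligrams = 0.0262 × 10³ micrograms = 26.2
  352000 nanograms = 352000 × 10⁻³ micrograms = 352
Sum: 11.3 + 555 + 58.3 + 26.2 + 352 = 1002.8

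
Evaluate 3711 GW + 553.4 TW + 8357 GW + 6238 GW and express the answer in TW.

571.706 TW

In TW:
  3711 GW = 3711 × 10⁻³ TW = 3.711
  553.4 TW → 553.4
  8357 GW = 8357 × 10⁻³ TW = 8.357
  6238 GW = 6238 × 10⁻³ TW = 6.238
Sum: 3.711 + 553.4 + 8.357 + 6.238 = 571.706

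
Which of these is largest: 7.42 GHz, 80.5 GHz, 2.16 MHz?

7.42 GHz = 7420000000 Hz
80.5 GHz = 80500000000 Hz
2.16 MHz = 2160000 Hz

80.5 GHz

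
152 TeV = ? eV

tera = 10¹², (no prefix) = 10⁰; factor is 10¹².
152 × 10¹² = 152000000000000

152000000000000 eV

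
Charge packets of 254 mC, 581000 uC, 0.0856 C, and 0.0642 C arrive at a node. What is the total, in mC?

984.8 mC

In mC:
  254 mC → 254
  581000 uC = 581000e-3 mC = 581
  0.0856 C = 0.0856e3 mC = 85.6
  0.0642 C = 0.0642e3 mC = 64.2
Sum: 254 + 581 + 85.6 + 64.2 = 984.8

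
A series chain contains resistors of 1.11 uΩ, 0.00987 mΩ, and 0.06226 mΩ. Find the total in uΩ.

In uΩ:
  1.11 uΩ → 1.11
  0.00987 mΩ = 0.00987 × 10^3 uΩ = 9.87
  0.06226 mΩ = 0.06226 × 10^3 uΩ = 62.26
Sum: 1.11 + 9.87 + 62.26 = 73.24

73.24 uΩ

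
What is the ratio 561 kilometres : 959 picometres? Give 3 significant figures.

585000000000000

(561 × 10³) / (959 × 10⁻¹²) = 0.585 × 10¹⁵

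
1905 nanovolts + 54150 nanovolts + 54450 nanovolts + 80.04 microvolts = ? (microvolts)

In microvolts:
  1905 nanovolts = 1905 × 10⁻³ microvolts = 1.905
  54150 nanovolts = 54150 × 10⁻³ microvolts = 54.15
  54450 nanovolts = 54450 × 10⁻³ microvolts = 54.45
  80.04 microvolts → 80.04
Sum: 1.905 + 54.15 + 54.45 + 80.04 = 190.545

190.545 microvolts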